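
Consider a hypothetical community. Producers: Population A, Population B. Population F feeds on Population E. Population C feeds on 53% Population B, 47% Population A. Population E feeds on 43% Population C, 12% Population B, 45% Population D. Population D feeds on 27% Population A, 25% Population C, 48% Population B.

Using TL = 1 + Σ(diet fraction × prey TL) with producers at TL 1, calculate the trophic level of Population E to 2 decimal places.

2.99

Population C: 1 + (0.53×1 + 0.47×1) = 2
Population D: 1 + (0.27×1 + 0.25×2 + 0.48×1) = 2.25
Population E: 1 + (0.43×2 + 0.12×1 + 0.45×2.25) = 2.9925
Population F: 1 + 2.9925 = 3.9925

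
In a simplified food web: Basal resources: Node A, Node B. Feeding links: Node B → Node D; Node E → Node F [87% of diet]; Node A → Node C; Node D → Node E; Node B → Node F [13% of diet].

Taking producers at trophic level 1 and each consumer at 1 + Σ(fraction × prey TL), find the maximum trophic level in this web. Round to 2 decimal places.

Node C: 1 + 1 = 2
Node D: 1 + 1 = 2
Node E: 1 + 2 = 3
Node F: 1 + (0.13×1 + 0.87×3) = 3.74

3.74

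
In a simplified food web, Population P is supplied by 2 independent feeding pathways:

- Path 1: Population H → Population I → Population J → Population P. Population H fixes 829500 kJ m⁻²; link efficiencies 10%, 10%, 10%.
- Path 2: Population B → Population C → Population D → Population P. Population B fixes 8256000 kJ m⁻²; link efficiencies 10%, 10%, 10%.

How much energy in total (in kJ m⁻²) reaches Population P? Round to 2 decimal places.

9085.50 kJ m⁻²

Path 1: 829500 × 0.1 × 0.1 × 0.1 = 829.5 kJ m⁻²
Path 2: 8256000 × 0.1 × 0.1 × 0.1 = 8256 kJ m⁻²
Total at Population P: 829.5 + 8256 = 9085.5 kJ m⁻²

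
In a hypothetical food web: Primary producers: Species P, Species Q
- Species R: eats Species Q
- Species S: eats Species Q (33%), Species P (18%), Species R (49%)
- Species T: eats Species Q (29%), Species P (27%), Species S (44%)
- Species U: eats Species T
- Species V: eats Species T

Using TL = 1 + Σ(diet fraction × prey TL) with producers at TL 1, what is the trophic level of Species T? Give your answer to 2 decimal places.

Species R: 1 + 1 = 2
Species S: 1 + (0.33×1 + 0.18×1 + 0.49×2) = 2.49
Species T: 1 + (0.29×1 + 0.27×1 + 0.44×2.49) = 2.6556
Species U: 1 + 2.6556 = 3.6556
Species V: 1 + 2.6556 = 3.6556

2.66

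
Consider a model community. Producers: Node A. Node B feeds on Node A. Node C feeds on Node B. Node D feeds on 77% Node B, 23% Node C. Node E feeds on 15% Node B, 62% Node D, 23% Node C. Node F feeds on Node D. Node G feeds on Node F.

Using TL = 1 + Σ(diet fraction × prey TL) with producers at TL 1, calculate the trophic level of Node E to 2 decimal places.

3.99

Node B: 1 + 1 = 2
Node C: 1 + 2 = 3
Node D: 1 + (0.77×2 + 0.23×3) = 3.23
Node E: 1 + (0.15×2 + 0.62×3.23 + 0.23×3) = 3.9926
Node F: 1 + 3.23 = 4.23
Node G: 1 + 4.23 = 5.23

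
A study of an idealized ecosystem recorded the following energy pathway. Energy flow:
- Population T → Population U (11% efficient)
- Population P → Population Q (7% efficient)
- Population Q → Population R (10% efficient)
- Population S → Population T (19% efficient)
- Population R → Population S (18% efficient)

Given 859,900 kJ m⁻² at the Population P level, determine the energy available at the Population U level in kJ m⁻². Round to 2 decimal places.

Population Q: 859900 × 0.07 = 60193 kJ m⁻²
Population R: 60193 × 0.1 = 6019.3 kJ m⁻²
Population S: 6019.3 × 0.18 = 1083.474 kJ m⁻²
Population T: 1083.474 × 0.19 = 205.86006 kJ m⁻²
Population U: 205.86006 × 0.11 = 22.6446066 kJ m⁻²

22.64 kJ m⁻²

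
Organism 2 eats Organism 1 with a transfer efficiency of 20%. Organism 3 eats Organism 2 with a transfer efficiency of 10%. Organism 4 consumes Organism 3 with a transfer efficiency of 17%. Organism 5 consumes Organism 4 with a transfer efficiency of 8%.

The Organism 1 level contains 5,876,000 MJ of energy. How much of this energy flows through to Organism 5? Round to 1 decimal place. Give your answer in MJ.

1598.3 MJ

Organism 2: 5876000 × 0.2 = 1175200 MJ
Organism 3: 1175200 × 0.1 = 117520 MJ
Organism 4: 117520 × 0.17 = 19978.4 MJ
Organism 5: 19978.4 × 0.08 = 1598.272 MJ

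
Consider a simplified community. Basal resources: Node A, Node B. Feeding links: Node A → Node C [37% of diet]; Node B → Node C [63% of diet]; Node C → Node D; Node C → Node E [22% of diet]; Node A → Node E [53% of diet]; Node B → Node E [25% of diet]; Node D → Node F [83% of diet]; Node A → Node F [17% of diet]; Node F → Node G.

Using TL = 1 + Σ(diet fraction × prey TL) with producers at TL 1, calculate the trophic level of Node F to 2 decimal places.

3.66

Node C: 1 + (0.37×1 + 0.63×1) = 2
Node D: 1 + 2 = 3
Node E: 1 + (0.22×2 + 0.53×1 + 0.25×1) = 2.22
Node F: 1 + (0.83×3 + 0.17×1) = 3.66
Node G: 1 + 3.66 = 4.66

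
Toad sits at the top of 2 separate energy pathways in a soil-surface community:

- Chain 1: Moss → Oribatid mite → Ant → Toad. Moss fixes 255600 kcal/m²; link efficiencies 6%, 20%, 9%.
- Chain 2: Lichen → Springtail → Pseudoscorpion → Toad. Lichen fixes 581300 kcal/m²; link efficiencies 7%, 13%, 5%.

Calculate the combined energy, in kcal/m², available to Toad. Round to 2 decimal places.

540.54 kcal/m²

Chain 1: 255600 × 0.06 × 0.2 × 0.09 = 276.048 kcal/m²
Chain 2: 581300 × 0.07 × 0.13 × 0.05 = 264.4915 kcal/m²
Total at Toad: 276.048 + 264.4915 = 540.5395 kcal/m²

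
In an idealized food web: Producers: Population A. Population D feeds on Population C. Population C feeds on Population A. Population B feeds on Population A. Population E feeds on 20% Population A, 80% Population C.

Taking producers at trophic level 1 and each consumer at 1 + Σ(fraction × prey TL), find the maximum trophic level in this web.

3

Population B: 1 + 1 = 2
Population C: 1 + 1 = 2
Population D: 1 + 2 = 3
Population E: 1 + (0.2×1 + 0.8×2) = 2.8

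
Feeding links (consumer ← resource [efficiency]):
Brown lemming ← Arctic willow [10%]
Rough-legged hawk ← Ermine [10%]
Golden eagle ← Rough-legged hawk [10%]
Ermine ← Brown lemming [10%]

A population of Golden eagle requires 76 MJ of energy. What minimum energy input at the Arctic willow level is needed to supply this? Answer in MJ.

Cumulative transfer efficiency: 0.1 × 0.1 × 0.1 × 0.1 = 0.0001
Arctic willow energy = 76 / 0.0001 = 760000 MJ

760000 MJ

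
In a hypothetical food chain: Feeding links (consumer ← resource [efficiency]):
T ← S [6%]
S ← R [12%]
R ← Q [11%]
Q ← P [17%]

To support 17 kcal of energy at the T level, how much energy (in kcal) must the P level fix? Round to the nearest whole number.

Cumulative transfer efficiency: 0.17 × 0.11 × 0.12 × 0.06 = 0.00013464
P energy = 17 / 0.00013464 = 126263 kcal

126263 kcal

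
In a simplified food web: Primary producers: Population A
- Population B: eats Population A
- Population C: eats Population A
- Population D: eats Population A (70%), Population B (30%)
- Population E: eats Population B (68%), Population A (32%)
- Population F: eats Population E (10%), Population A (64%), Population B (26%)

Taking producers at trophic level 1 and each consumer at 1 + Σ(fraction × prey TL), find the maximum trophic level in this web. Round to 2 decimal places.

Population B: 1 + 1 = 2
Population C: 1 + 1 = 2
Population D: 1 + (0.7×1 + 0.3×2) = 2.3
Population E: 1 + (0.68×2 + 0.32×1) = 2.68
Population F: 1 + (0.1×2.68 + 0.64×1 + 0.26×2) = 2.428

2.68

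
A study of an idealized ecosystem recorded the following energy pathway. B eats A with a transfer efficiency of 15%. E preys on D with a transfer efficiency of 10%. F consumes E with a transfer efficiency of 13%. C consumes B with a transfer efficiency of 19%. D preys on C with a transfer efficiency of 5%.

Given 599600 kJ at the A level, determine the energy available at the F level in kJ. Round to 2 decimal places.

11.11 kJ

B: 599600 × 0.15 = 89940 kJ
C: 89940 × 0.19 = 17088.6 kJ
D: 17088.6 × 0.05 = 854.43 kJ
E: 854.43 × 0.1 = 85.443 kJ
F: 85.443 × 0.13 = 11.10759 kJ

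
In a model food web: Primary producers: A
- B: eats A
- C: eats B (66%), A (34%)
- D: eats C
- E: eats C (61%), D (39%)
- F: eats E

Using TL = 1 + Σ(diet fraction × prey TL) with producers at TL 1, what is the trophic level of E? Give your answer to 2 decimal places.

B: 1 + 1 = 2
C: 1 + (0.66×2 + 0.34×1) = 2.66
D: 1 + 2.66 = 3.66
E: 1 + (0.61×2.66 + 0.39×3.66) = 4.05
F: 1 + 4.05 = 5.05

4.05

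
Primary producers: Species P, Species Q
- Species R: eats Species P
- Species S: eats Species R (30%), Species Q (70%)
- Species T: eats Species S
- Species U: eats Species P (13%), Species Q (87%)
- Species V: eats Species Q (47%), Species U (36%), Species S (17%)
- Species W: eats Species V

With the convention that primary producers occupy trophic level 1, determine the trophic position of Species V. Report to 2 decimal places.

Species R: 1 + 1 = 2
Species S: 1 + (0.3×2 + 0.7×1) = 2.3
Species T: 1 + 2.3 = 3.3
Species U: 1 + (0.13×1 + 0.87×1) = 2
Species V: 1 + (0.47×1 + 0.36×2 + 0.17×2.3) = 2.581
Species W: 1 + 2.581 = 3.581

2.58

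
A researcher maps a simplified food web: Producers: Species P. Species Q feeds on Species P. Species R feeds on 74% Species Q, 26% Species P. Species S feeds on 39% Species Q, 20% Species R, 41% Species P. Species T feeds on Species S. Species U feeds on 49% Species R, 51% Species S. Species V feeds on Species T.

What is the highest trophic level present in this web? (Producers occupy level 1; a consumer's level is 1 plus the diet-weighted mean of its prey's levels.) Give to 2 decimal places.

4.74

Species Q: 1 + 1 = 2
Species R: 1 + (0.74×2 + 0.26×1) = 2.74
Species S: 1 + (0.39×2 + 0.2×2.74 + 0.41×1) = 2.738
Species T: 1 + 2.738 = 3.738
Species U: 1 + (0.49×2.74 + 0.51×2.738) = 3.73898
Species V: 1 + 3.738 = 4.738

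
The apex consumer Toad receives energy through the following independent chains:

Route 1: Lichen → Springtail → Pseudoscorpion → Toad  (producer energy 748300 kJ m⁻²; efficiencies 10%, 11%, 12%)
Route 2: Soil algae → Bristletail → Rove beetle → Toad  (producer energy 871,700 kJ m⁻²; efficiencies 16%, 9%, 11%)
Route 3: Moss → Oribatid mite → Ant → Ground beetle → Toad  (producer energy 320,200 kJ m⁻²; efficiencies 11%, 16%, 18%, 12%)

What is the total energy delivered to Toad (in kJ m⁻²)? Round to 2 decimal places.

Route 1: 748300 × 0.1 × 0.11 × 0.12 = 987.756 kJ m⁻²
Route 2: 871700 × 0.16 × 0.09 × 0.11 = 1380.7728 kJ m⁻²
Route 3: 320200 × 0.11 × 0.16 × 0.18 × 0.12 = 121.727232 kJ m⁻²
Total at Toad: 987.756 + 1380.7728 + 121.727232 = 2490.256032 kJ m⁻²

2490.26 kJ m⁻²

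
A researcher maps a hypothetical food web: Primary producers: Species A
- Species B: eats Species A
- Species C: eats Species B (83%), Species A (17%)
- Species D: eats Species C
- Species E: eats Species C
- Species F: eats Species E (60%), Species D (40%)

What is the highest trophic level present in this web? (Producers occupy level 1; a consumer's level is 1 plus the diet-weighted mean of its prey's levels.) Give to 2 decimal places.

Species B: 1 + 1 = 2
Species C: 1 + (0.83×2 + 0.17×1) = 2.83
Species D: 1 + 2.83 = 3.83
Species E: 1 + 2.83 = 3.83
Species F: 1 + (0.6×3.83 + 0.4×3.83) = 4.83

4.83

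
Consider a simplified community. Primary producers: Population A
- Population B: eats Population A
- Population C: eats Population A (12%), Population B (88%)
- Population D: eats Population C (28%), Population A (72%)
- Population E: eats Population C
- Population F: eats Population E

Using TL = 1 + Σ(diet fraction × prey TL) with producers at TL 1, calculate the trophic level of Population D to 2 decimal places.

Population B: 1 + 1 = 2
Population C: 1 + (0.12×1 + 0.88×2) = 2.88
Population D: 1 + (0.28×2.88 + 0.72×1) = 2.5264
Population E: 1 + 2.88 = 3.88
Population F: 1 + 3.88 = 4.88

2.53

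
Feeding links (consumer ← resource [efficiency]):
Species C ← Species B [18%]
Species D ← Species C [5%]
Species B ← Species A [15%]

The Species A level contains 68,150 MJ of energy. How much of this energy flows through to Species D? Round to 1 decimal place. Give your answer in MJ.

Species B: 68150 × 0.15 = 10222.5 MJ
Species C: 10222.5 × 0.18 = 1840.05 MJ
Species D: 1840.05 × 0.05 = 92.0025 MJ

92.0 MJ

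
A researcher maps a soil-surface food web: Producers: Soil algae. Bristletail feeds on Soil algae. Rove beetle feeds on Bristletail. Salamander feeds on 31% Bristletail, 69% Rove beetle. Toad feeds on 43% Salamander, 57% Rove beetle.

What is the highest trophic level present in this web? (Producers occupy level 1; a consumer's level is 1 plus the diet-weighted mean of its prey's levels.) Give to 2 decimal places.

4.30

Bristletail: 1 + 1 = 2
Rove beetle: 1 + 2 = 3
Salamander: 1 + (0.31×2 + 0.69×3) = 3.69
Toad: 1 + (0.43×3.69 + 0.57×3) = 4.2967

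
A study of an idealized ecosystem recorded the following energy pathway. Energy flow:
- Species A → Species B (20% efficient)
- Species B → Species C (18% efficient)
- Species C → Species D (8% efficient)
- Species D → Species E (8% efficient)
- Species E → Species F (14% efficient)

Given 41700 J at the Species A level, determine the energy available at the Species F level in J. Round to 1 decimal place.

1.3 J

Species B: 41700 × 0.2 = 8340 J
Species C: 8340 × 0.18 = 1501.2 J
Species D: 1501.2 × 0.08 = 120.096 J
Species E: 120.096 × 0.08 = 9.60768 J
Species F: 9.60768 × 0.14 = 1.3450752 J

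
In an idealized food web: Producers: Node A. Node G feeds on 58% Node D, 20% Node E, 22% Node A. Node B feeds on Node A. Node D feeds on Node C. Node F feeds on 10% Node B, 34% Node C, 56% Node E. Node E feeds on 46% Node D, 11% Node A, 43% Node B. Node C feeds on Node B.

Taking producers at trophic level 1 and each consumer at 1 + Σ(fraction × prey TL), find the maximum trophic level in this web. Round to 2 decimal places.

4.35

Node B: 1 + 1 = 2
Node C: 1 + 2 = 3
Node D: 1 + 3 = 4
Node E: 1 + (0.46×4 + 0.11×1 + 0.43×2) = 3.81
Node F: 1 + (0.1×2 + 0.34×3 + 0.56×3.81) = 4.3536
Node G: 1 + (0.58×4 + 0.2×3.81 + 0.22×1) = 4.302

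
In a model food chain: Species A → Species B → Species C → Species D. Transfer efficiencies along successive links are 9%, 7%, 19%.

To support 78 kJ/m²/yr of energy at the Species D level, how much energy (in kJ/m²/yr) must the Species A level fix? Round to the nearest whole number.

Cumulative transfer efficiency: 0.09 × 0.07 × 0.19 = 0.001197
Species A energy = 78 / 0.001197 = 65163 kJ/m²/yr

65163 kJ/m²/yr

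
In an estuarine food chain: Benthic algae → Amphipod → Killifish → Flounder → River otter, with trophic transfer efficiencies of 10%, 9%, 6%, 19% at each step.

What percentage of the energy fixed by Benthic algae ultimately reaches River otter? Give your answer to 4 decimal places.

Product of link efficiencies: 0.1 × 0.09 × 0.06 × 0.19 = 0.0001026
As a percentage: 0.0001026 × 100 = 0.0103%

0.0103%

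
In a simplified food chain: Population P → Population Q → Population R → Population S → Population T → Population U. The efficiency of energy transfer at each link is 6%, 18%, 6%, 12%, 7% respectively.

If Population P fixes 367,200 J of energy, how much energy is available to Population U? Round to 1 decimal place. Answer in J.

2.0 J

Population Q: 367200 × 0.06 = 22032 J
Population R: 22032 × 0.18 = 3965.76 J
Population S: 3965.76 × 0.06 = 237.9456 J
Population T: 237.9456 × 0.12 = 28.553472 J
Population U: 28.553472 × 0.07 = 1.99874304 J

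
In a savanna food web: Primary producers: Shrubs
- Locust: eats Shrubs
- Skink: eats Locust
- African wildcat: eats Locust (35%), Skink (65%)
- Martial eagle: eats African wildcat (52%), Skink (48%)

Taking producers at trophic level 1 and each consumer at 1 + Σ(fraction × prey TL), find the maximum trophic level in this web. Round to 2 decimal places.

Locust: 1 + 1 = 2
Skink: 1 + 2 = 3
African wildcat: 1 + (0.35×2 + 0.65×3) = 3.65
Martial eagle: 1 + (0.52×3.65 + 0.48×3) = 4.338

4.34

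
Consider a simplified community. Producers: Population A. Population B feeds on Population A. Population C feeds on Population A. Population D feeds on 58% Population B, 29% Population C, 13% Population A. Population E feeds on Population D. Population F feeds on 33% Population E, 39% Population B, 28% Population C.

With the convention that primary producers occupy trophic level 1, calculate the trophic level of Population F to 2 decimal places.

3.62

Population B: 1 + 1 = 2
Population C: 1 + 1 = 2
Population D: 1 + (0.58×2 + 0.29×2 + 0.13×1) = 2.87
Population E: 1 + 2.87 = 3.87
Population F: 1 + (0.33×3.87 + 0.39×2 + 0.28×2) = 3.6171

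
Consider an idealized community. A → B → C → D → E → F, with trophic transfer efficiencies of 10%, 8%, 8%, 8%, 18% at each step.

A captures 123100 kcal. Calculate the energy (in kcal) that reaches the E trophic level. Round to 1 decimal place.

6.3 kcal

B: 123100 × 0.1 = 12310 kcal
C: 12310 × 0.08 = 984.8 kcal
D: 984.8 × 0.08 = 78.784 kcal
E: 78.784 × 0.08 = 6.30272 kcal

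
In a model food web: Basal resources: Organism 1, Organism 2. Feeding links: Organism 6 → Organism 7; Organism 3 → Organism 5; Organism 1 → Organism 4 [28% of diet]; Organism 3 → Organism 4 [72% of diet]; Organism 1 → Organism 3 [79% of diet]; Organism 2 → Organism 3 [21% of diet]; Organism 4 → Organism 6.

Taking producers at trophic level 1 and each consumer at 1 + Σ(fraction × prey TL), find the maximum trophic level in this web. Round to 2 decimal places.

4.72

Organism 3: 1 + (0.79×1 + 0.21×1) = 2
Organism 4: 1 + (0.28×1 + 0.72×2) = 2.72
Organism 5: 1 + 2 = 3
Organism 6: 1 + 2.72 = 3.72
Organism 7: 1 + 3.72 = 4.72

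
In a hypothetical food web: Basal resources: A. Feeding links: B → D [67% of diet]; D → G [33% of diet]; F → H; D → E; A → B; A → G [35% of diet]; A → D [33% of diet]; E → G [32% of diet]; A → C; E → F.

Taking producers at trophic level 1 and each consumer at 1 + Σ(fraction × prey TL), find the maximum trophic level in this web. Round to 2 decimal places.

B: 1 + 1 = 2
C: 1 + 1 = 2
D: 1 + (0.67×2 + 0.33×1) = 2.67
E: 1 + 2.67 = 3.67
F: 1 + 3.67 = 4.67
G: 1 + (0.32×3.67 + 0.35×1 + 0.33×2.67) = 3.4055
H: 1 + 4.67 = 5.67

5.67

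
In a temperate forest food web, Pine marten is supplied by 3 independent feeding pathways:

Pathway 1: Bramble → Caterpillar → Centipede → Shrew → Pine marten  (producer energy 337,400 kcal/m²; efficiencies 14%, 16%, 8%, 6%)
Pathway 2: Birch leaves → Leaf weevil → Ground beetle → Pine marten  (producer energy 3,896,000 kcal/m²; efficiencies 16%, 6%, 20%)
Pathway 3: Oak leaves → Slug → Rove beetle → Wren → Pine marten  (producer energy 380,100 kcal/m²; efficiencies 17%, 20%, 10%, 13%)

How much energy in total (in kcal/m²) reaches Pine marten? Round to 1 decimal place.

Pathway 1: 337400 × 0.14 × 0.16 × 0.08 × 0.06 = 36.277248 kcal/m²
Pathway 2: 3896000 × 0.16 × 0.06 × 0.2 = 7480.32 kcal/m²
Pathway 3: 380100 × 0.17 × 0.2 × 0.1 × 0.13 = 168.0042 kcal/m²
Total at Pine marten: 36.277248 + 7480.32 + 168.0042 = 7684.601448 kcal/m²

7684.6 kcal/m²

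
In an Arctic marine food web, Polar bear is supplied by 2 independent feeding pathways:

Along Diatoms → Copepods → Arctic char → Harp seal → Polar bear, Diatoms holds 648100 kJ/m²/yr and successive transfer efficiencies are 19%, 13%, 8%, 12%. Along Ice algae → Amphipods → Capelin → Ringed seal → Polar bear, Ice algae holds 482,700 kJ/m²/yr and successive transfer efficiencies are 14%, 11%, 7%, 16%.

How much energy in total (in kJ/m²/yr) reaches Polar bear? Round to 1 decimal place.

236.9 kJ/m²/yr

Via Diatoms: 648100 × 0.19 × 0.13 × 0.08 × 0.12 = 153.677472 kJ/m²/yr
Via Ice algae: 482700 × 0.14 × 0.11 × 0.07 × 0.16 = 83.256096 kJ/m²/yr
Total at Polar bear: 153.677472 + 83.256096 = 236.933568 kJ/m²/yr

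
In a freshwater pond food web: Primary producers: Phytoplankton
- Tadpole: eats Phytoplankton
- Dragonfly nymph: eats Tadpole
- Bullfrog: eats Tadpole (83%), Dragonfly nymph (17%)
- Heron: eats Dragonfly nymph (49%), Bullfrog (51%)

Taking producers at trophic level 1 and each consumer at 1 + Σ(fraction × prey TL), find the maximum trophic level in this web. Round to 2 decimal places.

Tadpole: 1 + 1 = 2
Dragonfly nymph: 1 + 2 = 3
Bullfrog: 1 + (0.83×2 + 0.17×3) = 3.17
Heron: 1 + (0.49×3 + 0.51×3.17) = 4.0867

4.09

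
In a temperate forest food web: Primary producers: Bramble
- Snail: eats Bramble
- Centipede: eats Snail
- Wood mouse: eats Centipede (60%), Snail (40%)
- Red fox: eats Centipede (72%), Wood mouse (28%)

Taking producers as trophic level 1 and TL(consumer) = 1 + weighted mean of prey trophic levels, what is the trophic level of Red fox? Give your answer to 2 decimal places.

Snail: 1 + 1 = 2
Centipede: 1 + 2 = 3
Wood mouse: 1 + (0.6×3 + 0.4×2) = 3.6
Red fox: 1 + (0.72×3 + 0.28×3.6) = 4.168

4.17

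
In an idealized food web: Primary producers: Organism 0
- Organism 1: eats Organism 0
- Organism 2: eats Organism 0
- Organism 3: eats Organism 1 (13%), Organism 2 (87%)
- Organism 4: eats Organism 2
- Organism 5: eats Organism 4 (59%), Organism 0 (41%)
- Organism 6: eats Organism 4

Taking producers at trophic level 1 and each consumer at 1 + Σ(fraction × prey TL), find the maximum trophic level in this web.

4

Organism 1: 1 + 1 = 2
Organism 2: 1 + 1 = 2
Organism 3: 1 + (0.13×2 + 0.87×2) = 3
Organism 4: 1 + 2 = 3
Organism 5: 1 + (0.59×3 + 0.41×1) = 3.18
Organism 6: 1 + 3 = 4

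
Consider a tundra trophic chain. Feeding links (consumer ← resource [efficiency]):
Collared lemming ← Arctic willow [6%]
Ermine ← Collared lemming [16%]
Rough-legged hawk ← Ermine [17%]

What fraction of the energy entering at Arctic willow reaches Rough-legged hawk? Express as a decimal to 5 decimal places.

0.00163

Product of link efficiencies: 0.06 × 0.16 × 0.17 = 0.001632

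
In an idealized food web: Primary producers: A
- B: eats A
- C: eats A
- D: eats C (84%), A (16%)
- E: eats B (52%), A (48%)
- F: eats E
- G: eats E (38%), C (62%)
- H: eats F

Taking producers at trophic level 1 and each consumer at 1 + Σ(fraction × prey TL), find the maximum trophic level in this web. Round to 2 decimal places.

B: 1 + 1 = 2
C: 1 + 1 = 2
D: 1 + (0.84×2 + 0.16×1) = 2.84
E: 1 + (0.52×2 + 0.48×1) = 2.52
F: 1 + 2.52 = 3.52
G: 1 + (0.38×2.52 + 0.62×2) = 3.1976
H: 1 + 3.52 = 4.52

4.52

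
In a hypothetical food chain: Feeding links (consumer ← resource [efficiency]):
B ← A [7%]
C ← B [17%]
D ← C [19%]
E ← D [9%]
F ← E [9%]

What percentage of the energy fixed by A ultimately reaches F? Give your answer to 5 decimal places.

0.00183%

Product of link efficiencies: 0.07 × 0.17 × 0.19 × 0.09 × 0.09 = 0.0000183141
As a percentage: 0.0000183141 × 100 = 0.00183%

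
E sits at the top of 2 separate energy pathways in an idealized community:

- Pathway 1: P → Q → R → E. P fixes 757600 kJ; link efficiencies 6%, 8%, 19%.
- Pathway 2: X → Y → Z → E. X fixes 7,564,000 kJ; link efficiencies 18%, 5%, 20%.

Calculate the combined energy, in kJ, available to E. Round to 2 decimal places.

14306.13 kJ

Pathway 1: 757600 × 0.06 × 0.08 × 0.19 = 690.9312 kJ
Pathway 2: 7564000 × 0.18 × 0.05 × 0.2 = 13615.2 kJ
Total at E: 690.9312 + 13615.2 = 14306.1312 kJ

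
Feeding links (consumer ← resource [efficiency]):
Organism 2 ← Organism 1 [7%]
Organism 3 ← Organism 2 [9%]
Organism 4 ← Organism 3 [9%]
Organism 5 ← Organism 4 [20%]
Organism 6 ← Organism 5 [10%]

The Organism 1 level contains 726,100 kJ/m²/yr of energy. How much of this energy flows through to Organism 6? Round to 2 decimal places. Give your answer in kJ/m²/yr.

Organism 2: 726100 × 0.07 = 50827 kJ/m²/yr
Organism 3: 50827 × 0.09 = 4574.43 kJ/m²/yr
Organism 4: 4574.43 × 0.09 = 411.6987 kJ/m²/yr
Organism 5: 411.6987 × 0.2 = 82.33974 kJ/m²/yr
Organism 6: 82.33974 × 0.1 = 8.233974 kJ/m²/yr

8.23 kJ/m²/yr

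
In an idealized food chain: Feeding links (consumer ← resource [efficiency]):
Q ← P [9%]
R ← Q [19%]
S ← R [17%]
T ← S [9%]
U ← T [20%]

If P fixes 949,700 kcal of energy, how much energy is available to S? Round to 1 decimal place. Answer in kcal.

Q: 949700 × 0.09 = 85473 kcal
R: 85473 × 0.19 = 16239.87 kcal
S: 16239.87 × 0.17 = 2760.7779 kcal

2760.8 kcal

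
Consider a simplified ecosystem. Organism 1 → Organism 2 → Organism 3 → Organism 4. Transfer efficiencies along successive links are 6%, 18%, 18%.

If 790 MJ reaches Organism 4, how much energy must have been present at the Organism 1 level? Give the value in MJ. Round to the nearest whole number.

Cumulative transfer efficiency: 0.06 × 0.18 × 0.18 = 0.001944
Organism 1 energy = 790 / 0.001944 = 406379 MJ

406379 MJ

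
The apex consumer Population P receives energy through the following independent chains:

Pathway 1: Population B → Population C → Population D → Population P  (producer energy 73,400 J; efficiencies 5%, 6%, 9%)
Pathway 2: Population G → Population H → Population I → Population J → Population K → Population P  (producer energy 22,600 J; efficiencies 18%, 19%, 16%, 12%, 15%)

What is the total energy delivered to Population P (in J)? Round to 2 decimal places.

22.04 J

Pathway 1: 73400 × 0.05 × 0.06 × 0.09 = 19.818 J
Pathway 2: 22600 × 0.18 × 0.19 × 0.16 × 0.12 × 0.15 = 2.2260096 J
Total at Population P: 19.818 + 2.2260096 = 22.0440096 J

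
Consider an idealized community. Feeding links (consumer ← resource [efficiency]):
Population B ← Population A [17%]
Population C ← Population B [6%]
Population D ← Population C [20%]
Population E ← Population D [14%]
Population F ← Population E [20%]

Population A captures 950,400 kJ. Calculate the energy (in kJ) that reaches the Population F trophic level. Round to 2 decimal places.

Population B: 950400 × 0.17 = 161568 kJ
Population C: 161568 × 0.06 = 9694.08 kJ
Population D: 9694.08 × 0.2 = 1938.816 kJ
Population E: 1938.816 × 0.14 = 271.43424 kJ
Population F: 271.43424 × 0.2 = 54.286848 kJ

54.29 kJ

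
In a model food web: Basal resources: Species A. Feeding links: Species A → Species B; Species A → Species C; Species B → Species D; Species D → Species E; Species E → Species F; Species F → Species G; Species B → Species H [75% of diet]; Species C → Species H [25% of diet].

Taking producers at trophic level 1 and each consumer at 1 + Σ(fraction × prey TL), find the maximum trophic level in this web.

Species B: 1 + 1 = 2
Species C: 1 + 1 = 2
Species D: 1 + 2 = 3
Species E: 1 + 3 = 4
Species F: 1 + 4 = 5
Species G: 1 + 5 = 6
Species H: 1 + (0.75×2 + 0.25×2) = 3

6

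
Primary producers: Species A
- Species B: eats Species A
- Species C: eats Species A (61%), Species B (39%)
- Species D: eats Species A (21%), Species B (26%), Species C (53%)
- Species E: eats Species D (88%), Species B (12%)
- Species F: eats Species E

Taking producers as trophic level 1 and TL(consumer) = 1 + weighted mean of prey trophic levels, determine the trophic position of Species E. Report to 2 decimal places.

Species B: 1 + 1 = 2
Species C: 1 + (0.61×1 + 0.39×2) = 2.39
Species D: 1 + (0.21×1 + 0.26×2 + 0.53×2.39) = 2.9967
Species E: 1 + (0.88×2.9967 + 0.12×2) = 3.877096
Species F: 1 + 3.877096 = 4.877096

3.88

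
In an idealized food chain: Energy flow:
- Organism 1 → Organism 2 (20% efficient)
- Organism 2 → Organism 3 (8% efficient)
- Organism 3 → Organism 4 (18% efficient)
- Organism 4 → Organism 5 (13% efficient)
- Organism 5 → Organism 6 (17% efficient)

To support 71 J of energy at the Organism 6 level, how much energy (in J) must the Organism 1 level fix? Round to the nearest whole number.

Cumulative transfer efficiency: 0.2 × 0.08 × 0.18 × 0.13 × 0.17 = 0.000063648
Organism 1 energy = 71 / 0.000063648 = 1115510 J

1115510 J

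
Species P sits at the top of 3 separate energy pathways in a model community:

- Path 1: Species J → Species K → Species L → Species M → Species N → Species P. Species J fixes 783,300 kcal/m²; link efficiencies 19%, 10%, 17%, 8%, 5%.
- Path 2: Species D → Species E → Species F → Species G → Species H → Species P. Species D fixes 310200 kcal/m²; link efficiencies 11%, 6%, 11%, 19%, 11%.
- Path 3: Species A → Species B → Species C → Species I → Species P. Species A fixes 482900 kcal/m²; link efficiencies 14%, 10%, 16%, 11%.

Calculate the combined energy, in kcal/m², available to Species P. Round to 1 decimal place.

133.8 kcal/m²

Path 1: 783300 × 0.19 × 0.1 × 0.17 × 0.08 × 0.05 = 10.120236 kcal/m²
Path 2: 310200 × 0.11 × 0.06 × 0.11 × 0.19 × 0.11 = 4.70678868 kcal/m²
Path 3: 482900 × 0.14 × 0.1 × 0.16 × 0.11 = 118.98656 kcal/m²
Total at Species P: 10.120236 + 4.70678868 + 118.98656 = 133.81358468 kcal/m²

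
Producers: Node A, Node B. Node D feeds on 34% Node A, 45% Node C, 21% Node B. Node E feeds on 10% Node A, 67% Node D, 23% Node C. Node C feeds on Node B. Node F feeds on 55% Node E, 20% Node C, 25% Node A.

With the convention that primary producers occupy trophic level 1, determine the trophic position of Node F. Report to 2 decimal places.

3.41

Node C: 1 + 1 = 2
Node D: 1 + (0.34×1 + 0.45×2 + 0.21×1) = 2.45
Node E: 1 + (0.1×1 + 0.67×2.45 + 0.23×2) = 3.2015
Node F: 1 + (0.55×3.2015 + 0.2×2 + 0.25×1) = 3.410825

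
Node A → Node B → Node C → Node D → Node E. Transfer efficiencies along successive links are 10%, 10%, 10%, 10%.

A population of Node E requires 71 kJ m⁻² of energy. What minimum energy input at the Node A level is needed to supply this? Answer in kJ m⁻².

Cumulative transfer efficiency: 0.1 × 0.1 × 0.1 × 0.1 = 0.0001
Node A energy = 71 / 0.0001 = 710000 kJ m⁻²

710000 kJ m⁻²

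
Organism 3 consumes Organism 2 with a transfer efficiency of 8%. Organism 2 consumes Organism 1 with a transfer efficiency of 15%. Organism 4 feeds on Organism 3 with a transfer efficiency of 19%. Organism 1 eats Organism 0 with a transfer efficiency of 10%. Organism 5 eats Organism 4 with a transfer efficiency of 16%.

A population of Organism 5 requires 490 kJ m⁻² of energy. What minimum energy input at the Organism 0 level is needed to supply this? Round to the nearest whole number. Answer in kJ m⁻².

13432018 kJ m⁻²

Cumulative transfer efficiency: 0.1 × 0.15 × 0.08 × 0.19 × 0.16 = 0.00003648
Organism 0 energy = 490 / 0.00003648 = 13432018 kJ m⁻²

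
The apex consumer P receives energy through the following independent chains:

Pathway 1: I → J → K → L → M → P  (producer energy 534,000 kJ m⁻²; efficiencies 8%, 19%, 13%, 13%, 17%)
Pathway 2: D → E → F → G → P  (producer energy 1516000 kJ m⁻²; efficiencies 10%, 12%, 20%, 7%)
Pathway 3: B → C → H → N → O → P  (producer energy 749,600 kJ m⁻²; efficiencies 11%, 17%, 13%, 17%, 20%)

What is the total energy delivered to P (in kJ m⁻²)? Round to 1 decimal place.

Pathway 1: 534000 × 0.08 × 0.19 × 0.13 × 0.13 × 0.17 = 23.3195664 kJ m⁻²
Pathway 2: 1516000 × 0.1 × 0.12 × 0.2 × 0.07 = 254.688 kJ m⁻²
Pathway 3: 749600 × 0.11 × 0.17 × 0.13 × 0.17 × 0.2 = 61.9574384 kJ m⁻²
Total at P: 23.3195664 + 254.688 + 61.9574384 = 339.9650048 kJ m⁻²

340.0 kJ m⁻²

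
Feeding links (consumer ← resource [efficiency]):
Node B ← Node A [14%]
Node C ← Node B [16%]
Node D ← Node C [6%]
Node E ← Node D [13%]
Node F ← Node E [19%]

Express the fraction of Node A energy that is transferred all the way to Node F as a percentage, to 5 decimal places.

Product of link efficiencies: 0.14 × 0.16 × 0.06 × 0.13 × 0.19 = 0.0000331968
As a percentage: 0.0000331968 × 100 = 0.00332%

0.00332%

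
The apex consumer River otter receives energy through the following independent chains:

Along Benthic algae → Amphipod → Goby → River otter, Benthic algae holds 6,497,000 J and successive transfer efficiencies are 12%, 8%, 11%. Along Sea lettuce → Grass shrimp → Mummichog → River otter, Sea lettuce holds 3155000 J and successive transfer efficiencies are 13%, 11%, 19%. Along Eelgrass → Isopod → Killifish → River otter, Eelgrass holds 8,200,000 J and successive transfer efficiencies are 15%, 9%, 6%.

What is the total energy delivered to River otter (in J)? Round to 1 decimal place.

Via Benthic algae: 6497000 × 0.12 × 0.08 × 0.11 = 6860.832 J
Via Sea lettuce: 3155000 × 0.13 × 0.11 × 0.19 = 8572.135 J
Via Eelgrass: 8200000 × 0.15 × 0.09 × 0.06 = 6642 J
Total at River otter: 6860.832 + 8572.135 + 6642 = 22074.967 J

22075.0 J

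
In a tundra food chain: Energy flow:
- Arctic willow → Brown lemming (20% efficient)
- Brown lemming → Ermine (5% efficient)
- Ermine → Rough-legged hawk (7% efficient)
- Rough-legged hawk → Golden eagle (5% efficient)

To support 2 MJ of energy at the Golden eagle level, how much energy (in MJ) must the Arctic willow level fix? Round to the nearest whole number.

Cumulative transfer efficiency: 0.2 × 0.05 × 0.07 × 0.05 = 0.000035
Arctic willow energy = 2 / 0.000035 = 57143 MJ

57143 MJ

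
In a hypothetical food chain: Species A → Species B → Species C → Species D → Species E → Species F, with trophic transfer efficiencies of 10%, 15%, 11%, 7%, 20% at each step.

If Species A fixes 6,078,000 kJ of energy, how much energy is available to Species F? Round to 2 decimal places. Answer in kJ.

Species B: 6078000 × 0.1 = 607800 kJ
Species C: 607800 × 0.15 = 91170 kJ
Species D: 91170 × 0.11 = 10028.7 kJ
Species E: 10028.7 × 0.07 = 702.009 kJ
Species F: 702.009 × 0.2 = 140.4018 kJ

140.40 kJ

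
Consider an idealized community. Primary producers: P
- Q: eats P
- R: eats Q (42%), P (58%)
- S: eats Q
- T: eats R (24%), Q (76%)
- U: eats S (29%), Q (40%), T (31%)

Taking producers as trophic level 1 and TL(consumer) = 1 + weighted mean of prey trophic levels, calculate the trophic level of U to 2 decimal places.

3.63

Q: 1 + 1 = 2
R: 1 + (0.42×2 + 0.58×1) = 2.42
S: 1 + 2 = 3
T: 1 + (0.24×2.42 + 0.76×2) = 3.1008
U: 1 + (0.29×3 + 0.4×2 + 0.31×3.1008) = 3.631248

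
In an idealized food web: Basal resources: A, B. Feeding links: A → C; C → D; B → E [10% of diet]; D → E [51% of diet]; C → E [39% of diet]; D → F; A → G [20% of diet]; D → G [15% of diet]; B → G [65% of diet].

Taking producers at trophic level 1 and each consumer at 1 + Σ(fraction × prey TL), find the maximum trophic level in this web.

4

C: 1 + 1 = 2
D: 1 + 2 = 3
E: 1 + (0.1×1 + 0.51×3 + 0.39×2) = 3.41
F: 1 + 3 = 4
G: 1 + (0.2×1 + 0.15×3 + 0.65×1) = 2.3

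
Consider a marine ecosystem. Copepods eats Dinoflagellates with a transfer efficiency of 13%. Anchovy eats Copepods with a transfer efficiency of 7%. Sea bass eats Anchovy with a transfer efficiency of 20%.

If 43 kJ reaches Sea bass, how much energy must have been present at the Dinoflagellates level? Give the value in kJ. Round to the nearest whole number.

Cumulative transfer efficiency: 0.13 × 0.07 × 0.2 = 0.00182
Dinoflagellates energy = 43 / 0.00182 = 23626 kJ

23626 kJ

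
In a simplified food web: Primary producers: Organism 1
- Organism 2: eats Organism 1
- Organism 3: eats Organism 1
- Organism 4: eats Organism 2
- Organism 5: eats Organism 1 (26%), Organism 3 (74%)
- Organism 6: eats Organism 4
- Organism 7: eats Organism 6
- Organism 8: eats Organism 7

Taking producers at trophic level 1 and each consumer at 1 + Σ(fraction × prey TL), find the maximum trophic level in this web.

Organism 2: 1 + 1 = 2
Organism 3: 1 + 1 = 2
Organism 4: 1 + 2 = 3
Organism 5: 1 + (0.26×1 + 0.74×2) = 2.74
Organism 6: 1 + 3 = 4
Organism 7: 1 + 4 = 5
Organism 8: 1 + 5 = 6

6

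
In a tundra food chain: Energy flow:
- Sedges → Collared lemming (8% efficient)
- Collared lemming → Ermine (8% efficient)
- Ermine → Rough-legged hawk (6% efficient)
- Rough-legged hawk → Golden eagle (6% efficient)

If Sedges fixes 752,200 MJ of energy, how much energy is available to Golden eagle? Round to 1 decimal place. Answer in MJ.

17.3 MJ

Collared lemming: 752200 × 0.08 = 60176 MJ
Ermine: 60176 × 0.08 = 4814.08 MJ
Rough-legged hawk: 4814.08 × 0.06 = 288.8448 MJ
Golden eagle: 288.8448 × 0.06 = 17.330688 MJ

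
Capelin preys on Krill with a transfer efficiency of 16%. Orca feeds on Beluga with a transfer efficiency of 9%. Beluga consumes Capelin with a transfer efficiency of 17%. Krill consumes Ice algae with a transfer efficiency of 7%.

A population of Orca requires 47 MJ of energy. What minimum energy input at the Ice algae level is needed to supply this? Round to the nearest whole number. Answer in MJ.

Cumulative transfer efficiency: 0.07 × 0.16 × 0.17 × 0.09 = 0.00017136
Ice algae energy = 47 / 0.00017136 = 274276 MJ

274276 MJ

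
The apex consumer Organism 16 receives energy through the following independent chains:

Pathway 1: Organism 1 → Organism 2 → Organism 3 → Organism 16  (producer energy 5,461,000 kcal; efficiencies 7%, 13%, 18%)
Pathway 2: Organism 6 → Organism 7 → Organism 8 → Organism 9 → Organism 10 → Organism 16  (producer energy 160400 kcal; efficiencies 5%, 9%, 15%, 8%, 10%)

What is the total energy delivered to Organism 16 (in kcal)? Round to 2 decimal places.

Pathway 1: 5461000 × 0.07 × 0.13 × 0.18 = 8945.118 kcal
Pathway 2: 160400 × 0.05 × 0.09 × 0.15 × 0.08 × 0.1 = 0.86616 kcal
Total at Organism 16: 8945.118 + 0.86616 = 8945.98416 kcal

8945.98 kcal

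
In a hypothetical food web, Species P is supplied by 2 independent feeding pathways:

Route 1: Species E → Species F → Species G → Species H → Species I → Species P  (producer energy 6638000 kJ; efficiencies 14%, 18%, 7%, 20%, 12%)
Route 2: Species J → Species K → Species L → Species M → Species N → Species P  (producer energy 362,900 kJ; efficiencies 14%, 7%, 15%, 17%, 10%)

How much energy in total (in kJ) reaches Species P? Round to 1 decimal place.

290.1 kJ

Route 1: 6638000 × 0.14 × 0.18 × 0.07 × 0.2 × 0.12 = 281.026368 kJ
Route 2: 362900 × 0.14 × 0.07 × 0.15 × 0.17 × 0.1 = 9.068871 kJ
Total at Species P: 281.026368 + 9.068871 = 290.095239 kJ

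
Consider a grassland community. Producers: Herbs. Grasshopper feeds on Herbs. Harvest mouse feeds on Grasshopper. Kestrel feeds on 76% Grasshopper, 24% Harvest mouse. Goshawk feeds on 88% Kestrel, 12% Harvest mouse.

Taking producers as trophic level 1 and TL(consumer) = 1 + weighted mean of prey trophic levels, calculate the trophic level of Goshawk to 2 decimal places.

Grasshopper: 1 + 1 = 2
Harvest mouse: 1 + 2 = 3
Kestrel: 1 + (0.76×2 + 0.24×3) = 3.24
Goshawk: 1 + (0.88×3.24 + 0.12×3) = 4.2112

4.21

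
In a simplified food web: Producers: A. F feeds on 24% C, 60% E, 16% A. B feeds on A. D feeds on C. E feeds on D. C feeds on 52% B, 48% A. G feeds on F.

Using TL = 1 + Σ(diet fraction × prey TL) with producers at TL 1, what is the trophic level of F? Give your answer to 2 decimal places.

4.48

B: 1 + 1 = 2
C: 1 + (0.52×2 + 0.48×1) = 2.52
D: 1 + 2.52 = 3.52
E: 1 + 3.52 = 4.52
F: 1 + (0.24×2.52 + 0.6×4.52 + 0.16×1) = 4.4768
G: 1 + 4.4768 = 5.4768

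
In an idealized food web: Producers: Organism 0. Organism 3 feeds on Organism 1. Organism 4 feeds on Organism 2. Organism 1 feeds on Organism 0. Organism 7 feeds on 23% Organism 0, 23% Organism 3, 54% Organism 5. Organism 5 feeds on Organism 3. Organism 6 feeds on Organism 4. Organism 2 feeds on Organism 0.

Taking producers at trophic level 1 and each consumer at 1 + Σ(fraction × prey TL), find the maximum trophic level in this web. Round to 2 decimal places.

Organism 1: 1 + 1 = 2
Organism 2: 1 + 1 = 2
Organism 3: 1 + 2 = 3
Organism 4: 1 + 2 = 3
Organism 5: 1 + 3 = 4
Organism 6: 1 + 3 = 4
Organism 7: 1 + (0.23×1 + 0.23×3 + 0.54×4) = 4.08

4.08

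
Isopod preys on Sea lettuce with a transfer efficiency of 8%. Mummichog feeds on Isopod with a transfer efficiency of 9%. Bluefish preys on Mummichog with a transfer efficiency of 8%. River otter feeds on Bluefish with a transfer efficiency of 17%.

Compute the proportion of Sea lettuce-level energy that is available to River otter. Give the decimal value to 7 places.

Product of link efficiencies: 0.08 × 0.09 × 0.08 × 0.17 = 0.00009792

0.0000979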